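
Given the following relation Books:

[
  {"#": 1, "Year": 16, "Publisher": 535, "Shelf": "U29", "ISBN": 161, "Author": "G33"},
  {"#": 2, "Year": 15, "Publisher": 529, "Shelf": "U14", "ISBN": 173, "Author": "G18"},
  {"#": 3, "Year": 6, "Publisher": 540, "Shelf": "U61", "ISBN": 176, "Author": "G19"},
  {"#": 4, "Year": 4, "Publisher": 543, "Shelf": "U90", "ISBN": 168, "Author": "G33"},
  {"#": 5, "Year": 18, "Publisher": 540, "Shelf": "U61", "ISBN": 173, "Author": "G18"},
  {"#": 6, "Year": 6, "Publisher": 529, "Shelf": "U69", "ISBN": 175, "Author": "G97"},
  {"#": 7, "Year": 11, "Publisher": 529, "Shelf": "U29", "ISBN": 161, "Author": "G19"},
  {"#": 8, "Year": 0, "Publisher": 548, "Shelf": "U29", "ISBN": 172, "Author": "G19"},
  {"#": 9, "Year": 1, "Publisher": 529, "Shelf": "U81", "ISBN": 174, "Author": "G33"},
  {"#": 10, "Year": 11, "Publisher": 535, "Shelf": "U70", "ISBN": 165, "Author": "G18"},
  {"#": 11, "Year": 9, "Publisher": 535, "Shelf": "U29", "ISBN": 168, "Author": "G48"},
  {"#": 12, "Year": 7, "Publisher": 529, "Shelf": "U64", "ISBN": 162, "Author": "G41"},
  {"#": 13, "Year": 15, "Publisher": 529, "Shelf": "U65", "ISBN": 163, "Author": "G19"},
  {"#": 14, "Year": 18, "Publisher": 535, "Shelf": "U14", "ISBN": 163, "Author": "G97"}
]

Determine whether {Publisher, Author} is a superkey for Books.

No

Rows 7 and 13 have the same {Publisher, Author} value (Publisher=529, Author=G19) but are distinct tuples, so {Publisher, Author} does not determine every attribute — not a superkey.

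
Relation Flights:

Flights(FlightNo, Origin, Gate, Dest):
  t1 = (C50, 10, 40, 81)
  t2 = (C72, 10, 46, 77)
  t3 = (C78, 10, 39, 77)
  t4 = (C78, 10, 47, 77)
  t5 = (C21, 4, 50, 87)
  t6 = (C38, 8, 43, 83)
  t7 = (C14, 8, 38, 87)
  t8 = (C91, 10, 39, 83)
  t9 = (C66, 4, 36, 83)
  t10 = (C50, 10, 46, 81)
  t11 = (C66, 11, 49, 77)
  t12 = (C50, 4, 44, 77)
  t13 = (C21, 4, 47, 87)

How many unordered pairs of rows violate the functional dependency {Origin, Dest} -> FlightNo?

(Origin=10, Dest=81): all 2 rows agree on FlightNo — 0 pairs.
(Origin=10, Dest=77): violating pairs (2,3), (2,4) — 2 pairs.
(Origin=4, Dest=87): all 2 rows agree on FlightNo — 0 pairs.

2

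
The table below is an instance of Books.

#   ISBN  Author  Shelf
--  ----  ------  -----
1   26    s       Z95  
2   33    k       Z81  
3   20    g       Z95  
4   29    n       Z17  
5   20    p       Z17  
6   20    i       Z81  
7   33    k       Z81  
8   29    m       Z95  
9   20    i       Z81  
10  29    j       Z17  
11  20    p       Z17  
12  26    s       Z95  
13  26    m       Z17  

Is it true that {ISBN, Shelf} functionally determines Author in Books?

(ISBN=26, Shelf=Z95): rows 1, 12 → Author = s, s ✓
(ISBN=33, Shelf=Z81): rows 2, 7 → Author = k, k ✓
(ISBN=20, Shelf=Z95): row 3 → Author = g ✓
(ISBN=29, Shelf=Z17): rows 4, 10 → Author takes values {n, j} — violation
(ISBN=20, Shelf=Z17): rows 5, 11 → Author = p, p ✓
(ISBN=20, Shelf=Z81): rows 6, 9 → Author = i, i ✓
(ISBN=29, Shelf=Z95): row 8 → Author = m ✓
(ISBN=26, Shelf=Z17): row 13 → Author = m ✓
Two rows agree on {ISBN, Shelf} but differ on Author, so {ISBN, Shelf} → Author does not hold.

No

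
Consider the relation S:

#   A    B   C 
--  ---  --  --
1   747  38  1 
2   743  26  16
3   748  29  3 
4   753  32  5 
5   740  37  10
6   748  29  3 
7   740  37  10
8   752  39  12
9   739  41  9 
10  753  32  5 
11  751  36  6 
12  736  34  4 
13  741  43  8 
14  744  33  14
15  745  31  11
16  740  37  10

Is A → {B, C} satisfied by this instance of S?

Yes

A=747: row 1 → {B,C} = (38, 1) ✓
A=743: row 2 → {B,C} = (26, 16) ✓
A=748: rows 3, 6 → {B,C} = (29, 3), (29, 3) ✓
A=753: rows 4, 10 → {B,C} = (32, 5), (32, 5) ✓
A=740: rows 5, 7, 16 → {B,C} = (37, 10), (37, 10), (37, 10) ✓
A=752: row 8 → {B,C} = (39, 12) ✓
A=739: row 9 → {B,C} = (41, 9) ✓
A=751: row 11 → {B,C} = (36, 6) ✓
A=736: row 12 → {B,C} = (34, 4) ✓
A=741: row 13 → {B,C} = (43, 8) ✓
A=744: row 14 → {B,C} = (33, 14) ✓
A=745: row 15 → {B,C} = (31, 11) ✓
Every A value is associated with a single {B, C} value, so A → {B, C} holds.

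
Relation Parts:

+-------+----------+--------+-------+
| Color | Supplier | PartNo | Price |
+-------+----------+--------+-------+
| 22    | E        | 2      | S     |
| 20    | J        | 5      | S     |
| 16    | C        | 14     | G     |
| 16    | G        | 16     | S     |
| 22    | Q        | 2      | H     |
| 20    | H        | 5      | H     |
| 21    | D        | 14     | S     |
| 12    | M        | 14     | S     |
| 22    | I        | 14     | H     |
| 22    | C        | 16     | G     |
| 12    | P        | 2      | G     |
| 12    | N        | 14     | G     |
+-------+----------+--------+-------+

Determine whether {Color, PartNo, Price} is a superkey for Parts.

All 12 rows have distinct {Color, PartNo, Price} values, so {Color, PartNo, Price} → (all attributes) holds and {Color, PartNo, Price} is a superkey.

Yes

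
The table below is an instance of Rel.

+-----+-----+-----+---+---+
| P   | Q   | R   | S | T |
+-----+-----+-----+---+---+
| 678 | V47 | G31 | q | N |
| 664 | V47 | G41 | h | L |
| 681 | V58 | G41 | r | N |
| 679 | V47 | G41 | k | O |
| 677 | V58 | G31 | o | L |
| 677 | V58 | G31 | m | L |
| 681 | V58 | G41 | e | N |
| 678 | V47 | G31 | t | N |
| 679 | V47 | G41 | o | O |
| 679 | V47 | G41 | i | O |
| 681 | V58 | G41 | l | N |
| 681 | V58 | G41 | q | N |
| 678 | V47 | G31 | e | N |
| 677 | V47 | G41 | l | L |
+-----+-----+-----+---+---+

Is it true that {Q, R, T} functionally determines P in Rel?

No

(Q=V47, R=G31, T=N): 3 rows → P = 678, 678, 678 ✓
(Q=V47, R=G41, T=L): 2 rows → P takes values {664, 677} — violation
(Q=V58, R=G41, T=N): 4 rows → P = 681, 681, 681, 681 ✓
(Q=V47, R=G41, T=O): 3 rows → P = 679, 679, 679 ✓
(Q=V58, R=G31, T=L): 2 rows → P = 677, 677 ✓
Two rows agree on {Q, R, T} but differ on P, so {Q, R, T} -> P does not hold.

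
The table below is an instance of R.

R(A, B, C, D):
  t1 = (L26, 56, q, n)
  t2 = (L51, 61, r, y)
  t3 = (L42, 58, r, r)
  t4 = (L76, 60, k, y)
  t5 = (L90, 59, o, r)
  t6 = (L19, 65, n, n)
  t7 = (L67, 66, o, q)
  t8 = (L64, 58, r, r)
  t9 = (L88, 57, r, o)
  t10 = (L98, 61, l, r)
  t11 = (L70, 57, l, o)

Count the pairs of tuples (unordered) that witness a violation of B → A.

B=61: violating pairs (2,10) — 1 pair.
B=58: violating pairs (3,8) — 1 pair.
B=57: violating pairs (9,11) — 1 pair.

3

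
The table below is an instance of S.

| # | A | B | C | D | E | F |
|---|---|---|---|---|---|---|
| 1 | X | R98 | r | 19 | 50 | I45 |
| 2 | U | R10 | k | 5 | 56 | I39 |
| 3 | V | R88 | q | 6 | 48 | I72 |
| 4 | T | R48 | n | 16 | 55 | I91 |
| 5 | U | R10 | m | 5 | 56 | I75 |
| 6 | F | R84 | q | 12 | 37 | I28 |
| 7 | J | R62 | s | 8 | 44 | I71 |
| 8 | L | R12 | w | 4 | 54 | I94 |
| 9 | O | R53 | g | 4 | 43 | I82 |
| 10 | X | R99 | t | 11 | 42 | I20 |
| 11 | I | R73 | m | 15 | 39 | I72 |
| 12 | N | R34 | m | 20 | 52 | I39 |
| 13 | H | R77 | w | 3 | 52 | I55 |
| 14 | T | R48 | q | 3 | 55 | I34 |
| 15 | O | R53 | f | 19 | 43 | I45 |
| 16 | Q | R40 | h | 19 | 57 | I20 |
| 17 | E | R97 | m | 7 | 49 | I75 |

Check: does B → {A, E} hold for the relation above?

B=R98: row 1 → {A,E} = (X, 50) ✓
B=R10: rows 2, 5 → {A,E} = (U, 56), (U, 56) ✓
B=R88: row 3 → {A,E} = (V, 48) ✓
B=R48: rows 4, 14 → {A,E} = (T, 55), (T, 55) ✓
B=R84: row 6 → {A,E} = (F, 37) ✓
B=R62: row 7 → {A,E} = (J, 44) ✓
B=R12: row 8 → {A,E} = (L, 54) ✓
B=R53: rows 9, 15 → {A,E} = (O, 43), (O, 43) ✓
B=R99: row 10 → {A,E} = (X, 42) ✓
B=R73: row 11 → {A,E} = (I, 39) ✓
B=R34: row 12 → {A,E} = (N, 52) ✓
B=R77: row 13 → {A,E} = (H, 52) ✓
B=R40: row 16 → {A,E} = (Q, 57) ✓
B=R97: row 17 → {A,E} = (E, 49) ✓
Every B value is associated with a single {A, E} value, so B → {A, E} holds.

Yes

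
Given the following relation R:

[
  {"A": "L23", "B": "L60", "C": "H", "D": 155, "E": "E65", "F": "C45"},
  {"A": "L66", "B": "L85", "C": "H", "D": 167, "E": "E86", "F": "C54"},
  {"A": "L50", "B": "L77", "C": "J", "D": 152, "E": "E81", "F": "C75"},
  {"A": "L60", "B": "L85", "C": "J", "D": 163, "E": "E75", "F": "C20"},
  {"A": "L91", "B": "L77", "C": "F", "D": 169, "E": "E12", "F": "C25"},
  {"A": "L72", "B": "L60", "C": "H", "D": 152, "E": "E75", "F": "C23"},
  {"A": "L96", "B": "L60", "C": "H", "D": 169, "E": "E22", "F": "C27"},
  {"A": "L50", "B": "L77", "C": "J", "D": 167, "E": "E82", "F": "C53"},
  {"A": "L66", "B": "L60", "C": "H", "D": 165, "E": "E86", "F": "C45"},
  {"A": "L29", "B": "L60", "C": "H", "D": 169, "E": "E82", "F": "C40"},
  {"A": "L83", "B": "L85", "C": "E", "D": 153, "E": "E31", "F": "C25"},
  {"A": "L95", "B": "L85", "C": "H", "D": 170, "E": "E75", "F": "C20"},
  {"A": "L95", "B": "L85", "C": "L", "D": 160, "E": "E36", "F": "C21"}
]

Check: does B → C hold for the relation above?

B=L60: 5 rows → C = H, H, H, H, H ✓
B=L85: 5 rows → C takes values {H, J, E, L} — violation
B=L77: 3 rows → C takes values {J, F} — violation
Two rows agree on B but differ on C, so B → C does not hold.

No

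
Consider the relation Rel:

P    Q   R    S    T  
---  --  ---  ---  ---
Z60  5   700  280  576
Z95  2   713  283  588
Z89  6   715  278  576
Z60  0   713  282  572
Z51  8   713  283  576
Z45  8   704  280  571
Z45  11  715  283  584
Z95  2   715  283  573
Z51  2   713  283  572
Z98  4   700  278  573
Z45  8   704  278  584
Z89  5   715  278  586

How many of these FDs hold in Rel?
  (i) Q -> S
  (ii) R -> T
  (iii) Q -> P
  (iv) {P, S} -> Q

(i) Q -> S: Q=5: 2 rows → S takes values {280, 278} — violation; Q=8: 3 rows → S takes values {283, 280, 278} — violation — fails.
(ii) R -> T: R=700: 2 rows → T takes values {576, 573} — violation; R=713: 4 rows → T takes values {588, 572, 576} — violation; R=715: 4 rows → T takes values {576, 584, 573, 586} — violation; R=704: 2 rows → T takes values {571, 584} — violation — fails.
(iii) Q -> P: Q=5: 2 rows → P takes values {Z60, Z89} — violation; Q=2: 3 rows → P takes values {Z95, Z51} — violation; Q=8: 3 rows → P takes values {Z51, Z45} — violation — fails.
(iv) {P, S} -> Q: (P=Z89, S=278): 2 rows → Q takes values {6, 5} — violation; (P=Z51, S=283): 2 rows → Q takes values {8, 2} — violation — fails.
None of the 4 dependencies hold.

0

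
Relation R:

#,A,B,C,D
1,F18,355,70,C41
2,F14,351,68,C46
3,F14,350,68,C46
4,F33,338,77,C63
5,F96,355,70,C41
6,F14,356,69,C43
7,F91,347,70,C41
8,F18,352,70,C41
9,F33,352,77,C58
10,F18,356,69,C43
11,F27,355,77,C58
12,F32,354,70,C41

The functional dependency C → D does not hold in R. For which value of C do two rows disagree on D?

C=70: rows 1, 5, 7, 8, 12 → D = C41, C41, C41, C41, C41 ✓
C=68: rows 2, 3 → D = C46, C46 ✓
C=77: rows 4, 9, 11 → D takes values {C63, C58} — violation
C=69: rows 6, 10 → D = C43, C43 ✓
The only C value with inconsistent D is C=77.

77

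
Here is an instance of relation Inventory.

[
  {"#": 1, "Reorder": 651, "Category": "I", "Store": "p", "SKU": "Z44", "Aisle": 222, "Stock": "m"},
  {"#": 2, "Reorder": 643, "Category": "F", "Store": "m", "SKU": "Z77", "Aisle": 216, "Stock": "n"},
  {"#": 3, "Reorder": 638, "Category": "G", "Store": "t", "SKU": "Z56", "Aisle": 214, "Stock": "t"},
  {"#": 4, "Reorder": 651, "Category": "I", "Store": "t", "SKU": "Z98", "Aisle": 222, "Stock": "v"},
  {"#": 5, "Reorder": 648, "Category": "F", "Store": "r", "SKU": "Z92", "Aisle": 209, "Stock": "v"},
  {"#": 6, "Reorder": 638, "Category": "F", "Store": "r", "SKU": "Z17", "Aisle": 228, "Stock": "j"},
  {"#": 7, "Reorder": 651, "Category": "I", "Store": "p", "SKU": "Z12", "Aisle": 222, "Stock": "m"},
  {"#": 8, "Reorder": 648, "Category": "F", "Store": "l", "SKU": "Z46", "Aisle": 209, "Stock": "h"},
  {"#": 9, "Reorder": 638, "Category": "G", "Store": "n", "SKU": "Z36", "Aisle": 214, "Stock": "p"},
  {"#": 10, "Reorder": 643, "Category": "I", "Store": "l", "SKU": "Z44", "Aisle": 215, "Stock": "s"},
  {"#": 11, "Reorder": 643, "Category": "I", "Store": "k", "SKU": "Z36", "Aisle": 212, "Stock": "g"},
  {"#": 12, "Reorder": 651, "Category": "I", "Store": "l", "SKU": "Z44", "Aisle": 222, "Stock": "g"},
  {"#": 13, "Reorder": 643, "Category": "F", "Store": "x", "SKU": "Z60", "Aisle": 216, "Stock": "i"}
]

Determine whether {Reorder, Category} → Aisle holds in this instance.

No

(Reorder=651, Category=I): rows 1, 4, 7, 12 → Aisle = 222, 222, 222, 222 ✓
(Reorder=643, Category=F): rows 2, 13 → Aisle = 216, 216 ✓
(Reorder=638, Category=G): rows 3, 9 → Aisle = 214, 214 ✓
(Reorder=648, Category=F): rows 5, 8 → Aisle = 209, 209 ✓
(Reorder=638, Category=F): row 6 → Aisle = 228 ✓
(Reorder=643, Category=I): rows 10, 11 → Aisle takes values {215, 212} — violation
Two rows agree on {Reorder, Category} but differ on Aisle, so {Reorder, Category} → Aisle does not hold.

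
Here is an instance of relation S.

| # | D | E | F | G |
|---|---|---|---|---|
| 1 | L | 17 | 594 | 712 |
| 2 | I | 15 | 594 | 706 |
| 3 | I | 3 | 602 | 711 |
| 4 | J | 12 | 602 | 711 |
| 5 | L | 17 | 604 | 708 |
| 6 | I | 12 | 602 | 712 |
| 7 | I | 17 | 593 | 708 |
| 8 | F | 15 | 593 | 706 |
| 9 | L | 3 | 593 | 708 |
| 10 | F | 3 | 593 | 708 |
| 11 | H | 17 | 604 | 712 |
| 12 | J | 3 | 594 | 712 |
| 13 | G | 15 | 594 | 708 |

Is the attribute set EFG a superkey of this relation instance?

No

Rows 9 and 10 have the same EFG value (E=3, F=593, G=708) but are distinct tuples, so EFG does not determine every attribute — not a superkey.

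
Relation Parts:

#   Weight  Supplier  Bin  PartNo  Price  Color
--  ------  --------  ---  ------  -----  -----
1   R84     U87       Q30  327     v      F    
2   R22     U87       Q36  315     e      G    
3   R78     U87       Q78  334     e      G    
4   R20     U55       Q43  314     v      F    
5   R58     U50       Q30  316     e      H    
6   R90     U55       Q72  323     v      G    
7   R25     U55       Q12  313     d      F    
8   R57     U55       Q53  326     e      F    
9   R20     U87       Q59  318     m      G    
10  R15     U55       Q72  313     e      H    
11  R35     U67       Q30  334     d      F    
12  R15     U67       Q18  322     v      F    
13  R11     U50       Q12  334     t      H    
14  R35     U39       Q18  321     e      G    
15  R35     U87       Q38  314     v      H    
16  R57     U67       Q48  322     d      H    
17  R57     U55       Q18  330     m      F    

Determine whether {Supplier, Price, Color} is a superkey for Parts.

No

Rows 2 and 3 have the same {Supplier, Price, Color} value (Supplier=U87, Price=e, Color=G) but are distinct tuples, so {Supplier, Price, Color} does not determine every attribute — not a superkey.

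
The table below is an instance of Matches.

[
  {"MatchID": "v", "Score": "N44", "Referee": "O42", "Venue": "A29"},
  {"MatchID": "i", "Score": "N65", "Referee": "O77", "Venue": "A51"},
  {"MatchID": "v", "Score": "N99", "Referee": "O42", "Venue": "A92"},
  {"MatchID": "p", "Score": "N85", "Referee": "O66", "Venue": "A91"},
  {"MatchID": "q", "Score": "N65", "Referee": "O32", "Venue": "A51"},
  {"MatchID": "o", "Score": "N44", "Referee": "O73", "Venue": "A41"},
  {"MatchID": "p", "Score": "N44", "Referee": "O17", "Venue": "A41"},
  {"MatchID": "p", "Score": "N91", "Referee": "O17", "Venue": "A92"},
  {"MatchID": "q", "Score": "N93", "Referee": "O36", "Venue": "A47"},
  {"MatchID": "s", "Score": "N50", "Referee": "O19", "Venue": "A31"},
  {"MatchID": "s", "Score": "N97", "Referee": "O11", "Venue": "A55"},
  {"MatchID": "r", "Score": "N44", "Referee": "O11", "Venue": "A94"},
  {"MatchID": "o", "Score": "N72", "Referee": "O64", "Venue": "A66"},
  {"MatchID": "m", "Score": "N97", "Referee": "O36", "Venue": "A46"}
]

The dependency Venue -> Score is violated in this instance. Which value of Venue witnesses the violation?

A92

Venue=A29: 1 row → Score = N44 ✓
Venue=A51: 2 rows → Score = N65, N65 ✓
Venue=A92: 2 rows → Score takes values {N99, N91} — violation
Venue=A91: 1 row → Score = N85 ✓
Venue=A41: 2 rows → Score = N44, N44 ✓
Venue=A47: 1 row → Score = N93 ✓
Venue=A31: 1 row → Score = N50 ✓
Venue=A55: 1 row → Score = N97 ✓
Venue=A94: 1 row → Score = N44 ✓
Venue=A66: 1 row → Score = N72 ✓
Venue=A46: 1 row → Score = N97 ✓
The only Venue value with inconsistent Score is Venue=A92.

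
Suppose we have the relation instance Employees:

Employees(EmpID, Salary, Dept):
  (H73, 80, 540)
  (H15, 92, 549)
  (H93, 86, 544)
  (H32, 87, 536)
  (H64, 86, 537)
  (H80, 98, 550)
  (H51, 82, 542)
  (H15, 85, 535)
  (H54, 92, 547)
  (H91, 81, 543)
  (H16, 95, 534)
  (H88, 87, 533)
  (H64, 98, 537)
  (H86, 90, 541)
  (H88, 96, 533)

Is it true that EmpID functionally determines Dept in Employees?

No

EmpID=H73: 1 row → Dept = 540 ✓
EmpID=H15: 2 rows → Dept takes values {549, 535} — violation
EmpID=H93: 1 row → Dept = 544 ✓
EmpID=H32: 1 row → Dept = 536 ✓
EmpID=H64: 2 rows → Dept = 537, 537 ✓
EmpID=H80: 1 row → Dept = 550 ✓
EmpID=H51: 1 row → Dept = 542 ✓
EmpID=H54: 1 row → Dept = 547 ✓
EmpID=H91: 1 row → Dept = 543 ✓
EmpID=H16: 1 row → Dept = 534 ✓
EmpID=H88: 2 rows → Dept = 533, 533 ✓
EmpID=H86: 1 row → Dept = 541 ✓
Two rows agree on EmpID but differ on Dept, so EmpID → Dept does not hold.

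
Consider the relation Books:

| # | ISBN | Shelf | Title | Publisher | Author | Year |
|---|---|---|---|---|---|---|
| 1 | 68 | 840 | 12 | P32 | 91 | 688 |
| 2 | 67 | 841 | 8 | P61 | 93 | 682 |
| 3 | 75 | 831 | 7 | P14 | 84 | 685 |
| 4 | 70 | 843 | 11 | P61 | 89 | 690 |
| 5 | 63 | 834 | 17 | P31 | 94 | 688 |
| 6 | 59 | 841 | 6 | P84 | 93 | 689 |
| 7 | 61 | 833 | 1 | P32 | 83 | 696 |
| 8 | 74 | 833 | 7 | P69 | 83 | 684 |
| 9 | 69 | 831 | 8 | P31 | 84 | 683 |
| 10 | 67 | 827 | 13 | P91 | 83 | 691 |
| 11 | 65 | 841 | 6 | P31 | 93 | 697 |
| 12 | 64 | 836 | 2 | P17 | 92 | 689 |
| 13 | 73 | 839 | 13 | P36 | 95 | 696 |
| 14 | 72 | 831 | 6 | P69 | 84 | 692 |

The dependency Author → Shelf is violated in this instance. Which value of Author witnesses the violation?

83

Author=91: row 1 → Shelf = 840 ✓
Author=93: rows 2, 6, 11 → Shelf = 841, 841, 841 ✓
Author=84: rows 3, 9, 14 → Shelf = 831, 831, 831 ✓
Author=89: row 4 → Shelf = 843 ✓
Author=94: row 5 → Shelf = 834 ✓
Author=83: rows 7, 8, 10 → Shelf takes values {833, 827} — violation
Author=92: row 12 → Shelf = 836 ✓
Author=95: row 13 → Shelf = 839 ✓
The only Author value with inconsistent Shelf is Author=83.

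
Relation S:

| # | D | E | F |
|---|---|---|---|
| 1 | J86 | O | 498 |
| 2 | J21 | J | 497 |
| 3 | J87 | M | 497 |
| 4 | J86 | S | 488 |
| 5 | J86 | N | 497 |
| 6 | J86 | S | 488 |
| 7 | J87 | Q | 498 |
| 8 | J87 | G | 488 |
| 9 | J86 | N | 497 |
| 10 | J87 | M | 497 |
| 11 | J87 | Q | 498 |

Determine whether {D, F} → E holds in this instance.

Yes

(D=J86, F=498): row 1 → E = O ✓
(D=J21, F=497): row 2 → E = J ✓
(D=J87, F=497): rows 3, 10 → E = M, M ✓
(D=J86, F=488): rows 4, 6 → E = S, S ✓
(D=J86, F=497): rows 5, 9 → E = N, N ✓
(D=J87, F=498): rows 7, 11 → E = Q, Q ✓
(D=J87, F=488): row 8 → E = G ✓
Every {D, F} value is associated with a single E value, so {D, F} → E holds.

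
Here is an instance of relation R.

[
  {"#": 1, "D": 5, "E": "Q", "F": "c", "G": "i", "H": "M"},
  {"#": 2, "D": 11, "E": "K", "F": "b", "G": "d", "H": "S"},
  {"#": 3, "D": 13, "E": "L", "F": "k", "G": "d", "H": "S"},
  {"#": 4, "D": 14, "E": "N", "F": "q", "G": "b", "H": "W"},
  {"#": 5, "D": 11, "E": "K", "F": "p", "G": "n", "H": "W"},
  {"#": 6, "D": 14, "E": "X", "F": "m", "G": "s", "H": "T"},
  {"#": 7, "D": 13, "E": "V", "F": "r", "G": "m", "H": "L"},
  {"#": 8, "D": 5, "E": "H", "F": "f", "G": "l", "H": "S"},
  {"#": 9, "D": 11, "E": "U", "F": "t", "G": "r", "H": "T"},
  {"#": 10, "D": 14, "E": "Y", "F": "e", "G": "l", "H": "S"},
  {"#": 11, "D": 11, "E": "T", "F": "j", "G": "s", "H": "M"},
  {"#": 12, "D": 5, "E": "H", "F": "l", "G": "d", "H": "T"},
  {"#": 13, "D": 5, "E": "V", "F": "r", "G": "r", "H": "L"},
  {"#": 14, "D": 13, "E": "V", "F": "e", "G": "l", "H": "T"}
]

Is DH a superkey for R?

All 14 rows have distinct DH values, so DH → (all attributes) holds and DH is a superkey.

Yes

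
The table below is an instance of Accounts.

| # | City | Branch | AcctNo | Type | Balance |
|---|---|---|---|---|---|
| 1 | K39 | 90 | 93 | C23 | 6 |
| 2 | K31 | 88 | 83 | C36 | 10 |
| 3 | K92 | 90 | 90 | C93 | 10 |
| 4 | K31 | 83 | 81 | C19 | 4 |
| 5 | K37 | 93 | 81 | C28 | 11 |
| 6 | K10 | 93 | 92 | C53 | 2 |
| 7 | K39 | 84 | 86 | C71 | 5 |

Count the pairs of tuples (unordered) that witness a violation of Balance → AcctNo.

1

Balance=10: violating pairs (2,3) — 1 pair.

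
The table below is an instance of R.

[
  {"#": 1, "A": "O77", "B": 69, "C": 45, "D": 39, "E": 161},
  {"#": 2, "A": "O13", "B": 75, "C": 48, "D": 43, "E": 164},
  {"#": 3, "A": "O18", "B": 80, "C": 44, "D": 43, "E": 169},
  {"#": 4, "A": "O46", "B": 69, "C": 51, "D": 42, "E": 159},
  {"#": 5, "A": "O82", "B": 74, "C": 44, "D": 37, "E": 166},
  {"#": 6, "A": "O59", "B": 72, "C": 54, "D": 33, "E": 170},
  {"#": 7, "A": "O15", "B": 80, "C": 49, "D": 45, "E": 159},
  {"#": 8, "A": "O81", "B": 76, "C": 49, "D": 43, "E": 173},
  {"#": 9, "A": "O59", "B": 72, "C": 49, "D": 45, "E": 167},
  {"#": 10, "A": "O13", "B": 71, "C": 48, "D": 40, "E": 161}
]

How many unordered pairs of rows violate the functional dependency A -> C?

1

A=O13: all 2 rows agree on C — 0 pairs.
A=O59: violating pairs (6,9) — 1 pair.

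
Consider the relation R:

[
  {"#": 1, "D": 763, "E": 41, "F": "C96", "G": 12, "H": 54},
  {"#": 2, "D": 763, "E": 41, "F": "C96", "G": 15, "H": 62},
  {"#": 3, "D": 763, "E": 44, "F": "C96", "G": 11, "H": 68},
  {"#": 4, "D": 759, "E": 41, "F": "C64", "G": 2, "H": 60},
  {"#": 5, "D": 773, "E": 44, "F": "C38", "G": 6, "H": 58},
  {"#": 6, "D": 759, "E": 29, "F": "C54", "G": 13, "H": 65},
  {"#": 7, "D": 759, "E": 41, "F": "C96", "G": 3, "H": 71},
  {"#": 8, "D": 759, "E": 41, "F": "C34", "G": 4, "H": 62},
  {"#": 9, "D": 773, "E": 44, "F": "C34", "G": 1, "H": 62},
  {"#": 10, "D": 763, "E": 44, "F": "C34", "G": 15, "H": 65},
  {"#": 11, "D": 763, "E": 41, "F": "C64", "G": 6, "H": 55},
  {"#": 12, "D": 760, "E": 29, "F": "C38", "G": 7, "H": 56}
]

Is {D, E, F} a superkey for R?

Rows 1 and 2 have the same {D, E, F} value (D=763, E=41, F=C96) but are distinct tuples, so {D, E, F} does not determine every attribute — not a superkey.

No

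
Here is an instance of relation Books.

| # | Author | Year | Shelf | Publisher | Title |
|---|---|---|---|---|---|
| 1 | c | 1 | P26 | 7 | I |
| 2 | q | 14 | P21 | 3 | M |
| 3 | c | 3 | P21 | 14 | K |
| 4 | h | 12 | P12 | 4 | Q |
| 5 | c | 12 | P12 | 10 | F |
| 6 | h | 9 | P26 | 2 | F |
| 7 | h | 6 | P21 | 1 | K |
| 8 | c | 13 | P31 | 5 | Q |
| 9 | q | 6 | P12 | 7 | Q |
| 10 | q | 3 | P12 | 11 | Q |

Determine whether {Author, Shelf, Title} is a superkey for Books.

No

Rows 9 and 10 have the same {Author, Shelf, Title} value (Author=q, Shelf=P12, Title=Q) but are distinct tuples, so {Author, Shelf, Title} does not determine every attribute — not a superkey.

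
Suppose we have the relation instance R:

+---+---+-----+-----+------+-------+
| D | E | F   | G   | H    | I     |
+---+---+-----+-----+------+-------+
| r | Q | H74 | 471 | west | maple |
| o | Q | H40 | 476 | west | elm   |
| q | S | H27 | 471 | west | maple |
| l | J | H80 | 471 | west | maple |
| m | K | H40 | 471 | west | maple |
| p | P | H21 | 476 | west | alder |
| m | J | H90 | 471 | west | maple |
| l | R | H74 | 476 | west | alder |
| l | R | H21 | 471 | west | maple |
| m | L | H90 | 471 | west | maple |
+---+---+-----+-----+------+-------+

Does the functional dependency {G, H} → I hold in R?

(G=471, H=west): 7 rows → I = maple, maple, maple, maple, maple, maple, maple ✓
(G=476, H=west): 3 rows → I takes values {elm, alder} — violation
Two rows agree on {G, H} but differ on I, so {G, H} → I does not hold.

No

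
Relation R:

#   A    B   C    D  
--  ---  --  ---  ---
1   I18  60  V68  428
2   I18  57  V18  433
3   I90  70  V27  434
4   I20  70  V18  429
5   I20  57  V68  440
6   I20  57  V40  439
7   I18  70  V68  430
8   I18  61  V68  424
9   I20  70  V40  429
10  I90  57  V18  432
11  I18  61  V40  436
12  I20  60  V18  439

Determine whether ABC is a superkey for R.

All 12 rows have distinct ABC values, so ABC → (all attributes) holds and ABC is a superkey.

Yes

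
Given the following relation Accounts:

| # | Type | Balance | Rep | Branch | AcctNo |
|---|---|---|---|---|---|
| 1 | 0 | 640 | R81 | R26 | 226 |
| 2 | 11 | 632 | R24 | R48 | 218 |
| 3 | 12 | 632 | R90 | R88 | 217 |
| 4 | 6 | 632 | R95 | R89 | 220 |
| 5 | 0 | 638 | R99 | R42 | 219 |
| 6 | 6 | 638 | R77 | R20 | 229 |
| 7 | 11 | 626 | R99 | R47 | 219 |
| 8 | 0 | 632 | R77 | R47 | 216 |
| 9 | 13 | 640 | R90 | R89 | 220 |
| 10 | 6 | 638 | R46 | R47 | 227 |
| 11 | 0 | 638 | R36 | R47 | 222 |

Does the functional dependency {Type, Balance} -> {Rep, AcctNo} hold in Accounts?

(Type=0, Balance=640): row 1 → {Rep,AcctNo} = (R81, 226) ✓
(Type=11, Balance=632): row 2 → {Rep,AcctNo} = (R24, 218) ✓
(Type=12, Balance=632): row 3 → {Rep,AcctNo} = (R90, 217) ✓
(Type=6, Balance=632): row 4 → {Rep,AcctNo} = (R95, 220) ✓
(Type=0, Balance=638): rows 5, 11 → {Rep,AcctNo} takes values {(R99, 219), (R36, 222)} — violation
(Type=6, Balance=638): rows 6, 10 → {Rep,AcctNo} takes values {(R77, 229), (R46, 227)} — violation
(Type=11, Balance=626): row 7 → {Rep,AcctNo} = (R99, 219) ✓
(Type=0, Balance=632): row 8 → {Rep,AcctNo} = (R77, 216) ✓
(Type=13, Balance=640): row 9 → {Rep,AcctNo} = (R90, 220) ✓
Two rows agree on {Type, Balance} but differ on {Rep, AcctNo}, so {Type, Balance} -> {Rep, AcctNo} does not hold.

No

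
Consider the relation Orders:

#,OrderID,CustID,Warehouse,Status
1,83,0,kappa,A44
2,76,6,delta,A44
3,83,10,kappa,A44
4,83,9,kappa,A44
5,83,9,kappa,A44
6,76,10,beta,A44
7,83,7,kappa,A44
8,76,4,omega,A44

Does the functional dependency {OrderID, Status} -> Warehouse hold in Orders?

(OrderID=83, Status=A44): rows 1, 3, 4, 5, 7 → Warehouse = kappa, kappa, kappa, kappa, kappa ✓
(OrderID=76, Status=A44): rows 2, 6, 8 → Warehouse takes values {delta, beta, omega} — violation
Two rows agree on {OrderID, Status} but differ on Warehouse, so {OrderID, Status} -> Warehouse does not hold.

No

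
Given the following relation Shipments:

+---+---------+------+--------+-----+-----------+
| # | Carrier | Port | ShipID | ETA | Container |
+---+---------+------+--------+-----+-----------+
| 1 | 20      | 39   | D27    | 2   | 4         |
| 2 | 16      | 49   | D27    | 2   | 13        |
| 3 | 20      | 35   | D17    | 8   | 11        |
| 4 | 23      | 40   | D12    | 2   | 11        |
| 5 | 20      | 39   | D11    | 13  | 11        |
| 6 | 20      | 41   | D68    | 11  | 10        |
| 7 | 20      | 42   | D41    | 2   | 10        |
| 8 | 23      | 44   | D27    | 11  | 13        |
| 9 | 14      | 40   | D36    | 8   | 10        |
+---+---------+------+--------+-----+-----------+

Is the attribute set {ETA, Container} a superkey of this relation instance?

All 9 rows have distinct {ETA, Container} values, so {ETA, Container} → (all attributes) holds and {ETA, Container} is a superkey.

Yes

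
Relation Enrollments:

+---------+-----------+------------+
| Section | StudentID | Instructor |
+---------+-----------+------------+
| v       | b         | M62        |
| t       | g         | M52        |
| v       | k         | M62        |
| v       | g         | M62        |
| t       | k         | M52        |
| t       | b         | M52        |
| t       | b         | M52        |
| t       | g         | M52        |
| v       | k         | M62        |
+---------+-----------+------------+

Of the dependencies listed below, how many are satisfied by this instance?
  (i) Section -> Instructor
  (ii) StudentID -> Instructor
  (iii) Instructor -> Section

2

(i) Section -> Instructor: every LHS value maps to a single RHS value — holds.
(ii) StudentID -> Instructor: StudentID=b: 3 rows → Instructor takes values {M62, M52} — violation; StudentID=g: 3 rows → Instructor takes values {M52, M62} — violation; StudentID=k: 3 rows → Instructor takes values {M62, M52} — violation — fails.
(iii) Instructor -> Section: every LHS value maps to a single RHS value — holds.
2 of the 3 dependencies hold.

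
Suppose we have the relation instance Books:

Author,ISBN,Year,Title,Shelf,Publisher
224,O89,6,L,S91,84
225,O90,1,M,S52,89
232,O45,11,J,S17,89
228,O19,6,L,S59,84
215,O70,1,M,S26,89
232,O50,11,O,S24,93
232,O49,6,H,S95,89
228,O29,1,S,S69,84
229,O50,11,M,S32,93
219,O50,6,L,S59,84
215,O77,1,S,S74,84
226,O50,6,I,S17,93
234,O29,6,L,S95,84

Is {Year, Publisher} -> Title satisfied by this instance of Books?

No

(Year=6, Publisher=84): 4 rows → Title = L, L, L, L ✓
(Year=1, Publisher=89): 2 rows → Title = M, M ✓
(Year=11, Publisher=89): 1 row → Title = J ✓
(Year=11, Publisher=93): 2 rows → Title takes values {O, M} — violation
(Year=6, Publisher=89): 1 row → Title = H ✓
(Year=1, Publisher=84): 2 rows → Title = S, S ✓
(Year=6, Publisher=93): 1 row → Title = I ✓
Two rows agree on {Year, Publisher} but differ on Title, so {Year, Publisher} -> Title does not hold.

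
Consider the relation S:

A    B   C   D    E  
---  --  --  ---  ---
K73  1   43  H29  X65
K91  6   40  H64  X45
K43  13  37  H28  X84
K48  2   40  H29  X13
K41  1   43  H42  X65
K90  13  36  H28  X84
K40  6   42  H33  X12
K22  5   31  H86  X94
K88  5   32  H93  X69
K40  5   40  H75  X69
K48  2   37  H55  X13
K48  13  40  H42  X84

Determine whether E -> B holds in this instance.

Yes

E=X65: 2 rows → B = 1, 1 ✓
E=X45: 1 row → B = 6 ✓
E=X84: 3 rows → B = 13, 13, 13 ✓
E=X13: 2 rows → B = 2, 2 ✓
E=X12: 1 row → B = 6 ✓
E=X94: 1 row → B = 5 ✓
E=X69: 2 rows → B = 5, 5 ✓
Every E value is associated with a single B value, so E -> B holds.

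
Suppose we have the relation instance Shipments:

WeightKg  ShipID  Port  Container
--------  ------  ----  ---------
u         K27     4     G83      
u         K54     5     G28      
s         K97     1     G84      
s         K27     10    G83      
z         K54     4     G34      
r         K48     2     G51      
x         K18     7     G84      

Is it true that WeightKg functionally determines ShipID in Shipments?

WeightKg=u: 2 rows → ShipID takes values {K27, K54} — violation
WeightKg=s: 2 rows → ShipID takes values {K97, K27} — violation
WeightKg=z: 1 row → ShipID = K54 ✓
WeightKg=r: 1 row → ShipID = K48 ✓
WeightKg=x: 1 row → ShipID = K18 ✓
Two rows agree on WeightKg but differ on ShipID, so WeightKg → ShipID does not hold.

No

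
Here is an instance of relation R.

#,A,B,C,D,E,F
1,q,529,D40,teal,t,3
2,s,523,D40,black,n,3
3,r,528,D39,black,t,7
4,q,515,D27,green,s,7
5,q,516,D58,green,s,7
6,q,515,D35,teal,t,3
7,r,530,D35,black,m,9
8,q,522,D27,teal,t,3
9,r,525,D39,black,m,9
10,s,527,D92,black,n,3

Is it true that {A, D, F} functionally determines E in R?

Yes

(A=q, D=teal, F=3): rows 1, 6, 8 → E = t, t, t ✓
(A=s, D=black, F=3): rows 2, 10 → E = n, n ✓
(A=r, D=black, F=7): row 3 → E = t ✓
(A=q, D=green, F=7): rows 4, 5 → E = s, s ✓
(A=r, D=black, F=9): rows 7, 9 → E = m, m ✓
Every {A, D, F} value is associated with a single E value, so {A, D, F} -> E holds.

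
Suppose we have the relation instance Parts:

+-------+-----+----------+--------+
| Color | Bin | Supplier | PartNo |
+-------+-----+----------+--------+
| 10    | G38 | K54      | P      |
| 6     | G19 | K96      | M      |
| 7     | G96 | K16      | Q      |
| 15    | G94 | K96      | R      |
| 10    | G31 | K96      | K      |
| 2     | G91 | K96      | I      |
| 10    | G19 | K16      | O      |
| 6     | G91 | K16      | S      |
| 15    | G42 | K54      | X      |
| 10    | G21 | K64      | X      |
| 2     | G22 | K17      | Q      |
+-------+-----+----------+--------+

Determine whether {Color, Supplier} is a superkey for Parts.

Yes

All 11 rows have distinct {Color, Supplier} values, so {Color, Supplier} → (all attributes) holds and {Color, Supplier} is a superkey.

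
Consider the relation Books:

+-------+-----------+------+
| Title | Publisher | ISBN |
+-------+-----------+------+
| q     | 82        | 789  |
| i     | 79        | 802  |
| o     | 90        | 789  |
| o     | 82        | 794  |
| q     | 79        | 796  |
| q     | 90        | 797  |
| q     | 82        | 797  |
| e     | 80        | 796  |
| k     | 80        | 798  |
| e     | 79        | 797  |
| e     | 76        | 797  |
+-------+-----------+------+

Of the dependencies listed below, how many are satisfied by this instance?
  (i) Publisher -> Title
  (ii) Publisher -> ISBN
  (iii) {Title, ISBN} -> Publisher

(i) Publisher -> Title: Publisher=82: 3 rows → Title takes values {q, o} — violation; Publisher=79: 3 rows → Title takes values {i, q, e} — violation; Publisher=90: 2 rows → Title takes values {o, q} — violation; Publisher=80: 2 rows → Title takes values {e, k} — violation — fails.
(ii) Publisher -> ISBN: Publisher=82: 3 rows → ISBN takes values {789, 794, 797} — violation; Publisher=79: 3 rows → ISBN takes values {802, 796, 797} — violation; Publisher=90: 2 rows → ISBN takes values {789, 797} — violation; Publisher=80: 2 rows → ISBN takes values {796, 798} — violation — fails.
(iii) {Title, ISBN} -> Publisher: (Title=q, ISBN=797): 2 rows → Publisher takes values {90, 82} — violation; (Title=e, ISBN=797): 2 rows → Publisher takes values {79, 76} — violation — fails.
None of the 3 dependencies hold.

0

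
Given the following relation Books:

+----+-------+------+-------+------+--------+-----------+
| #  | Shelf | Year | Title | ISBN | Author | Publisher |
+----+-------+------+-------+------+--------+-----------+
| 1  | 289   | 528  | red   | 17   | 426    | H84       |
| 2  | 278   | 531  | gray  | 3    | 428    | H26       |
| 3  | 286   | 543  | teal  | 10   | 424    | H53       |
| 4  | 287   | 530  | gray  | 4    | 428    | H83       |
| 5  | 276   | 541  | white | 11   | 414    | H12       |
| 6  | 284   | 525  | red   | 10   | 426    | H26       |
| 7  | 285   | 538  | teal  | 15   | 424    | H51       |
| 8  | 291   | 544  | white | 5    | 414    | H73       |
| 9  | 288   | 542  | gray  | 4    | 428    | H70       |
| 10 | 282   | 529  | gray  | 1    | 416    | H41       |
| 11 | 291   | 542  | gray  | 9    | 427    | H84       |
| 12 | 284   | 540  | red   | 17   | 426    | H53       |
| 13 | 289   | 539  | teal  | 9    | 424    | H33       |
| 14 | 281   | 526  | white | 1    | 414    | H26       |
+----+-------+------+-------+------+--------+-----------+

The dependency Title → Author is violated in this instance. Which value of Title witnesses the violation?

Title=red: rows 1, 6, 12 → Author = 426, 426, 426 ✓
Title=gray: rows 2, 4, 9, 10, 11 → Author takes values {428, 416, 427} — violation
Title=teal: rows 3, 7, 13 → Author = 424, 424, 424 ✓
Title=white: rows 5, 8, 14 → Author = 414, 414, 414 ✓
The only Title value with inconsistent Author is Title=gray.

gray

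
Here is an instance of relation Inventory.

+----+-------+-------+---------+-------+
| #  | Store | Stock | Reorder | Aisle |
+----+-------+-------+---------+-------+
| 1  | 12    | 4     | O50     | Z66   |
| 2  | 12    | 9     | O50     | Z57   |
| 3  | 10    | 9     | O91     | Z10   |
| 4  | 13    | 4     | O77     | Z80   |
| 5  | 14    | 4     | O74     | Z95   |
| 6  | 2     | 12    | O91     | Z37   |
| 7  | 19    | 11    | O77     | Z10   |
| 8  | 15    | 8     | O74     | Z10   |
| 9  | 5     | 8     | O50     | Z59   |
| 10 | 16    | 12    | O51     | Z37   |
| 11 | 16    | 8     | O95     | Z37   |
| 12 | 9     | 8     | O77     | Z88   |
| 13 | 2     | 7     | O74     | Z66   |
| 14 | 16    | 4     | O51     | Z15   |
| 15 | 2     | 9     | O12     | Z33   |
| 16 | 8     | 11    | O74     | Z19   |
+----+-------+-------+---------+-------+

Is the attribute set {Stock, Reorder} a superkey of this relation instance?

All 16 rows have distinct {Stock, Reorder} values, so {Stock, Reorder} → (all attributes) holds and {Stock, Reorder} is a superkey.

Yes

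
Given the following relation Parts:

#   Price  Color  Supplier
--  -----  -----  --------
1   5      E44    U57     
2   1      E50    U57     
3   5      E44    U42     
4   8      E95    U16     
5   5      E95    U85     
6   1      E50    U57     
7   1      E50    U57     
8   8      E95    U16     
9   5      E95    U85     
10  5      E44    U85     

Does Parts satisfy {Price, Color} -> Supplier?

No

(Price=5, Color=E44): rows 1, 3, 10 → Supplier takes values {U57, U42, U85} — violation
(Price=1, Color=E50): rows 2, 6, 7 → Supplier = U57, U57, U57 ✓
(Price=8, Color=E95): rows 4, 8 → Supplier = U16, U16 ✓
(Price=5, Color=E95): rows 5, 9 → Supplier = U85, U85 ✓
Two rows agree on {Price, Color} but differ on Supplier, so {Price, Color} -> Supplier does not hold.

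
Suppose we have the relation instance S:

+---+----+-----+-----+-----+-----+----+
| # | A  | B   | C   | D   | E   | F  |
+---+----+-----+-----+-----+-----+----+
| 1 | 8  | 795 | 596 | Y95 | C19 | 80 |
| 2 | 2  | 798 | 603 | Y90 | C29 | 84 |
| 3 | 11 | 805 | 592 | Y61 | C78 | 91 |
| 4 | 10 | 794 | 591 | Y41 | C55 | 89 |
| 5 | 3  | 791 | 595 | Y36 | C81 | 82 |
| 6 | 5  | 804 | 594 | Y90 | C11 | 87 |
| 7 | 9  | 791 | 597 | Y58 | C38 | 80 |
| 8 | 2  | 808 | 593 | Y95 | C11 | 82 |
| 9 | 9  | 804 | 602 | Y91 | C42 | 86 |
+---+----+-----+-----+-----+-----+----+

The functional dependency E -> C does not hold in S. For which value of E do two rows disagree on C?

E=C19: row 1 → C = 596 ✓
E=C29: row 2 → C = 603 ✓
E=C78: row 3 → C = 592 ✓
E=C55: row 4 → C = 591 ✓
E=C81: row 5 → C = 595 ✓
E=C11: rows 6, 8 → C takes values {594, 593} — violation
E=C38: row 7 → C = 597 ✓
E=C42: row 9 → C = 602 ✓
The only E value with inconsistent C is E=C11.

C11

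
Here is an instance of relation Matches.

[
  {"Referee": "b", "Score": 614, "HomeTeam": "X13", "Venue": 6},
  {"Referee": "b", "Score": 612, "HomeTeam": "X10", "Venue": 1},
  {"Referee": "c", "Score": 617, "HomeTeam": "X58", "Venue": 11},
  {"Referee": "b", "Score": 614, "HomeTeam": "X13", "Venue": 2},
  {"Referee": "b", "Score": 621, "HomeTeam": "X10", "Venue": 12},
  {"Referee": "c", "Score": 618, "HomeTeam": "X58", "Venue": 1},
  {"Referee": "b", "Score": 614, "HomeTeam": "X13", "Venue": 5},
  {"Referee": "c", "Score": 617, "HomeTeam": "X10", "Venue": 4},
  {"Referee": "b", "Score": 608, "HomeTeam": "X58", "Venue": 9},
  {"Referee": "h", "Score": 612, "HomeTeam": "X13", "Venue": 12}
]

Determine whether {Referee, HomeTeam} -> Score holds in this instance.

(Referee=b, HomeTeam=X13): 3 rows → Score = 614, 614, 614 ✓
(Referee=b, HomeTeam=X10): 2 rows → Score takes values {612, 621} — violation
(Referee=c, HomeTeam=X58): 2 rows → Score takes values {617, 618} — violation
(Referee=c, HomeTeam=X10): 1 row → Score = 617 ✓
(Referee=b, HomeTeam=X58): 1 row → Score = 608 ✓
(Referee=h, HomeTeam=X13): 1 row → Score = 612 ✓
Two rows agree on {Referee, HomeTeam} but differ on Score, so {Referee, HomeTeam} -> Score does not hold.

No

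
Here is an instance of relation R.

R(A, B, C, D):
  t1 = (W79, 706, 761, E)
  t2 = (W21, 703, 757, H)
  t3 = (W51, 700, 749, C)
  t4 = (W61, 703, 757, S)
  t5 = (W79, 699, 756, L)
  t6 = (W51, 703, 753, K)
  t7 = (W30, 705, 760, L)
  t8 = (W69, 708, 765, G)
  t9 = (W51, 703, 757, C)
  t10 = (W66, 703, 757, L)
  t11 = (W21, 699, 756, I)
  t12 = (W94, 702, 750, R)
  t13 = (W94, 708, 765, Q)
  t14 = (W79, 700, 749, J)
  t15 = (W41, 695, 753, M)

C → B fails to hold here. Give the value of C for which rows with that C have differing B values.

C=761: row 1 → B = 706 ✓
C=757: rows 2, 4, 9, 10 → B = 703, 703, 703, 703 ✓
C=749: rows 3, 14 → B = 700, 700 ✓
C=756: rows 5, 11 → B = 699, 699 ✓
C=753: rows 6, 15 → B takes values {703, 695} — violation
C=760: row 7 → B = 705 ✓
C=765: rows 8, 13 → B = 708, 708 ✓
C=750: row 12 → B = 702 ✓
The only C value with inconsistent B is C=753.

753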